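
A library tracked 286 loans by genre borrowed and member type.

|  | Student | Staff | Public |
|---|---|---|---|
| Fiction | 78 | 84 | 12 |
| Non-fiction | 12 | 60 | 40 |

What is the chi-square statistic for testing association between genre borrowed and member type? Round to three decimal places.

56.701

Row totals: 174, 112. Column totals: 90, 144, 52. Grand total N = 286.
Expected counts (row total × column total / N):
  Fiction, Student: 174×90/286 = 54.75524
  Fiction, Staff: 174×144/286 = 87.60839
  Fiction, Public: 174×52/286 = 31.63636
  Non-fiction, Student: 112×90/286 = 35.24476
  Non-fiction, Staff: 112×144/286 = 56.39161
  Non-fiction, Public: 112×52/286 = 20.36364
Contributions (O − E)²/E:
  (78 − 54.75524)²/54.75524 = 9.8679
  (84 − 87.60839)²/87.60839 = 0.1486
  (12 − 31.63636)²/31.63636 = 12.1881
  (12 − 35.24476)²/35.24476 = 15.3305
  (60 − 56.39161)²/56.39161 = 0.2309
  (40 − 20.36364)²/20.36364 = 18.9351
χ² = 9.8679 + 0.1486 + 12.1881 + 15.3305 + 0.2309 + 18.9351 = 56.701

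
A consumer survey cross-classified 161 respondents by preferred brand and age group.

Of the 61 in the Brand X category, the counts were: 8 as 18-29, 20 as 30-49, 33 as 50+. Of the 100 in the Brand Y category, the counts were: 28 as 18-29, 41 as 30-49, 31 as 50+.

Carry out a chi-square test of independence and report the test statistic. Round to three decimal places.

9.514

Row totals: 61, 100. Column totals: 36, 61, 64. Grand total N = 161.
Expected counts (row total × column total / N):
  Brand X, 18-29: 61×36/161 = 13.6398
  Brand X, 30-49: 61×61/161 = 23.1118
  Brand X, 50+: 61×64/161 = 24.2484
  Brand Y, 18-29: 100×36/161 = 22.3602
  Brand Y, 30-49: 100×61/161 = 37.8882
  Brand Y, 50+: 100×64/161 = 39.7516
Contributions (O − E)²/E:
  (8 − 13.6398)²/13.6398 = 2.3320
  (20 − 23.1118)²/23.1118 = 0.4190
  (33 − 24.2484)²/24.2484 = 3.1586
  (28 − 22.3602)²/22.3602 = 1.4225
  (41 − 37.8882)²/37.8882 = 0.2556
  (31 − 39.7516)²/39.7516 = 1.9267
χ² = 2.3320 + 0.4190 + 3.1586 + 1.4225 + 0.2556 + 1.9267 = 9.514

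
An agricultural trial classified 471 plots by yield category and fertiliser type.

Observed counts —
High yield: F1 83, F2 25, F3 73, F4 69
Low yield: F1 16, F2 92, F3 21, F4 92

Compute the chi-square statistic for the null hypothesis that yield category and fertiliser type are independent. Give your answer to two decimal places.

114.41

Row totals: 250, 221. Column totals: 99, 117, 94, 161. Grand total N = 471.
Expected counts (row total × column total / N):
  High yield, F1: 250×99/471 = 52.548
  High yield, F2: 250×117/471 = 62.102
  High yield, F3: 250×94/471 = 49.894
  High yield, F4: 250×161/471 = 85.456
  Low yield, F1: 221×99/471 = 46.452
  Low yield, F2: 221×117/471 = 54.898
  Low yield, F3: 221×94/471 = 44.106
  Low yield, F4: 221×161/471 = 75.544
Contributions (O − E)²/E:
  (83 − 52.548)²/52.548 = 17.6472
  (25 − 62.102)²/62.102 = 22.1661
  (73 − 49.894)²/49.894 = 10.7004
  (69 − 85.456)²/85.456 = 3.1689
  (16 − 46.452)²/46.452 = 19.9631
  (92 − 54.898)²/54.898 = 25.0748
  (21 − 44.106)²/44.106 = 12.1046
  (92 − 75.544)²/75.544 = 3.5847
χ² = 17.6472 + 22.1661 + 10.7004 + 3.1689 + 19.9631 + 25.0748 + 12.1046 + 3.5847 = 114.41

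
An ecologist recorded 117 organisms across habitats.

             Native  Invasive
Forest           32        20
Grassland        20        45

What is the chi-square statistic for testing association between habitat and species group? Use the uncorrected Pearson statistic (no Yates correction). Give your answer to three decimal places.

11.077

Row totals: 52, 65. Column totals: 52, 65. Grand total N = 117.
Expected counts (row total × column total / N):
  Forest, Native: 52×52/117 = 23.1111
  Forest, Invasive: 52×65/117 = 28.8889
  Grassland, Native: 65×52/117 = 28.8889
  Grassland, Invasive: 65×65/117 = 36.1111
Contributions (O − E)²/E:
  (32 − 23.1111)²/23.1111 = 3.4188
  (20 − 28.8889)²/28.8889 = 2.7350
  (20 − 28.8889)²/28.8889 = 2.7350
  (45 − 36.1111)²/36.1111 = 2.1880
χ² = 3.4188 + 2.7350 + 2.7350 + 2.1880 = 11.077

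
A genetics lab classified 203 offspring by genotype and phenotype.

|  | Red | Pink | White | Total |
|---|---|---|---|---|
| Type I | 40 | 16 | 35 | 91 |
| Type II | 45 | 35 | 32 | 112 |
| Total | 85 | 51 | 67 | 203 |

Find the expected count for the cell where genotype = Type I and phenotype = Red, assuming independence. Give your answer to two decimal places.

Row total (Type I) = 91; column total (Red) = 85; grand total N = 203.
Expected count = (row total × column total) / N = 91 × 85 / 203 = 38.10.

38.10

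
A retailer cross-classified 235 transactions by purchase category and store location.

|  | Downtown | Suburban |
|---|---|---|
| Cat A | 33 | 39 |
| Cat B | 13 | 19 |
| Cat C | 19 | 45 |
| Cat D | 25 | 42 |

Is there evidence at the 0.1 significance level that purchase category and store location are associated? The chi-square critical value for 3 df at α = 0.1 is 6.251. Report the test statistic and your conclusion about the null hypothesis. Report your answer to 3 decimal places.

Row totals: 72, 32, 64, 67. Column totals: 90, 145. Grand total N = 235.
Expected counts (row total × column total / N):
  Cat A, Downtown: 72×90/235 = 27.5745
  Cat A, Suburban: 72×145/235 = 44.4255
  Cat B, Downtown: 32×90/235 = 12.2553
  Cat B, Suburban: 32×145/235 = 19.7447
  Cat C, Downtown: 64×90/235 = 24.5106
  Cat C, Suburban: 64×145/235 = 39.4894
  Cat D, Downtown: 67×90/235 = 25.6596
  Cat D, Suburban: 67×145/235 = 41.3404
Contributions (O − E)²/E:
  (33 − 27.5745)²/27.5745 = 1.0675
  (39 − 44.4255)²/44.4255 = 0.6626
  (13 − 12.2553)²/12.2553 = 0.0453
  (19 − 19.7447)²/19.7447 = 0.0281
  (19 − 24.5106)²/24.5106 = 1.2389
  (45 − 39.4894)²/39.4894 = 0.7690
  (25 − 25.6596)²/25.6596 = 0.0170
  (42 − 41.3404)²/41.3404 = 0.0105
χ² = 1.0675 + 0.6626 + 0.0453 + 0.0281 + 1.2389 + 0.7690 + 0.0170 + 0.0105 = 3.839
df = (4−1)(2−1) = 3. Since 3.839 < 6.251, fail to reject the null hypothesis of independence at α = 0.1.

3.839; fail to reject H₀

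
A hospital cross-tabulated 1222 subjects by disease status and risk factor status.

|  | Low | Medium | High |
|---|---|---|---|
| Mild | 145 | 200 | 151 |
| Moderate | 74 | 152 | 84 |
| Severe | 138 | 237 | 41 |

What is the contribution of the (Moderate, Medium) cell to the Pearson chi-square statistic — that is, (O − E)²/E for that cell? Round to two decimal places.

0.04

Row total (Moderate) = 310; column total (Medium) = 589; N = 1222.
Expected count E = 310 × 589 / 1222 = 149.419.
Contribution = (O − E)²/E = (152 − 149.419)² / 149.419 = 0.04.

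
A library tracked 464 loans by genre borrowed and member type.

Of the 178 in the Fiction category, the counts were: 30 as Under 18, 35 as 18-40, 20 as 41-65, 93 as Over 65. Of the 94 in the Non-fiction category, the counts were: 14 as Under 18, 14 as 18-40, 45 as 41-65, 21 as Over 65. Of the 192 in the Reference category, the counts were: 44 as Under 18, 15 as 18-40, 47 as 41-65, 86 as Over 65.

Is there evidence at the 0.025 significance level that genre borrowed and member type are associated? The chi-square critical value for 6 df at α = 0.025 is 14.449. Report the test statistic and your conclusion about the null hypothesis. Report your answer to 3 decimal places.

59.532; reject H₀

Row totals: 178, 94, 192. Column totals: 88, 64, 112, 200. Grand total N = 464.
Expected counts (row total × column total / N):
  Fiction, Under 18: 178×88/464 = 33.7586
  Fiction, 18-40: 178×64/464 = 24.5517
  Fiction, 41-65: 178×112/464 = 42.9655
  Fiction, Over 65: 178×200/464 = 76.7241
  Non-fiction, Under 18: 94×88/464 = 17.8276
  Non-fiction, 18-40: 94×64/464 = 12.9655
  Non-fiction, 41-65: 94×112/464 = 22.6897
  Non-fiction, Over 65: 94×200/464 = 40.5172
  Reference, Under 18: 192×88/464 = 36.4138
  Reference, 18-40: 192×64/464 = 26.4828
  Reference, 41-65: 192×112/464 = 46.3448
  Reference, Over 65: 192×200/464 = 82.7586
Contributions (O − E)²/E:
  (30 − 33.7586)²/33.7586 = 0.4185
  (35 − 24.5517)²/24.5517 = 4.4464
  (20 − 42.9655)²/42.9655 = 12.2753
  (93 − 76.7241)²/76.7241 = 3.4527
  (14 − 17.8276)²/17.8276 = 0.8218
  (14 − 12.9655)²/12.9655 = 0.0825
  (45 − 22.6897)²/22.6897 = 21.9372
  (21 − 40.5172)²/40.5172 = 9.4015
  (44 − 36.4138)²/36.4138 = 1.5805
  (15 − 26.4828)²/26.4828 = 4.9789
  (47 − 46.3448)²/46.3448 = 0.0093
  (86 − 82.7586)²/82.7586 = 0.1270
χ² = 0.4185 + 4.4464 + 12.2753 + 3.4527 + 0.8218 + 0.0825 + 21.9372 + 9.4015 + 1.5805 + 4.9789 + 0.0093 + 0.1270 = 59.532
df = (3−1)(4−1) = 6. Since 59.532 > 14.449, reject the null hypothesis of independence at α = 0.025.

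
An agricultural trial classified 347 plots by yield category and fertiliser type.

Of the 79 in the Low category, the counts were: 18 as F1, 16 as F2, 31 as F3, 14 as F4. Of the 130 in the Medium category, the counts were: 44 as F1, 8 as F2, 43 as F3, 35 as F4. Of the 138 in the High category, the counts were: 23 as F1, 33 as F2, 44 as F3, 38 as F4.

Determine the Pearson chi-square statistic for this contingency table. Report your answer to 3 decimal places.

25.018

Row totals: 79, 130, 138. Column totals: 85, 57, 118, 87. Grand total N = 347.
Expected counts (row total × column total / N):
  Low, F1: 79×85/347 = 19.351585
  Low, F2: 79×57/347 = 12.976945
  Low, F3: 79×118/347 = 26.864553
  Low, F4: 79×87/347 = 19.806916
  Medium, F1: 130×85/347 = 31.844380
  Medium, F2: 130×57/347 = 21.354467
  Medium, F3: 130×118/347 = 44.207493
  Medium, F4: 130×87/347 = 32.593660
  High, F1: 138×85/347 = 33.804035
  High, F2: 138×57/347 = 22.668588
  High, F3: 138×118/347 = 46.927954
  High, F4: 138×87/347 = 34.599424
Contributions (O − E)²/E:
  (18 − 19.351585)²/19.351585 = 0.0944
  (16 − 12.976945)²/12.976945 = 0.7042
  (31 − 26.864553)²/26.864553 = 0.6366
  (14 − 19.806916)²/19.806916 = 1.7024
  (44 − 31.844380)²/31.844380 = 4.6400
  (8 − 21.354467)²/21.354467 = 8.3515
  (43 − 44.207493)²/44.207493 = 0.0330
  (35 − 32.593660)²/32.593660 = 0.1777
  (23 − 33.804035)²/33.804035 = 3.4531
  (33 − 22.668588)²/22.668588 = 4.7086
  (44 − 46.927954)²/46.927954 = 0.1827
  (38 − 34.599424)²/34.599424 = 0.3342
χ² = 0.0944 + 0.7042 + 0.6366 + 1.7024 + 4.6400 + 8.3515 + 0.0330 + 0.1777 + 3.4531 + 4.7086 + 0.1827 + 0.3342 = 25.018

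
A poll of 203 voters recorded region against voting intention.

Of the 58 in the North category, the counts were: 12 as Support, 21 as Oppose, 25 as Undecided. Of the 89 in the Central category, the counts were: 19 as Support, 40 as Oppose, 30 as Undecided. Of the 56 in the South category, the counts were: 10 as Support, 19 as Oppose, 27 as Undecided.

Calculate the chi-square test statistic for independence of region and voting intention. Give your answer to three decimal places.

3.425

Row totals: 58, 89, 56. Column totals: 41, 80, 82. Grand total N = 203.
Expected counts (row total × column total / N):
  North, Support: 58×41/203 = 11.7143
  North, Oppose: 58×80/203 = 22.8571
  North, Undecided: 58×82/203 = 23.4286
  Central, Support: 89×41/203 = 17.9754
  Central, Oppose: 89×80/203 = 35.0739
  Central, Undecided: 89×82/203 = 35.9507
  South, Support: 56×41/203 = 11.3103
  South, Oppose: 56×80/203 = 22.0690
  South, Undecided: 56×82/203 = 22.6207
Contributions (O − E)²/E:
  (12 − 11.7143)²/11.7143 = 0.0070
  (21 − 22.8571)²/22.8571 = 0.1509
  (25 − 23.4286)²/23.4286 = 0.1054
  (19 − 17.9754)²/17.9754 = 0.0584
  (40 − 35.0739)²/35.0739 = 0.6919
  (30 − 35.9507)²/35.9507 = 0.9850
  (10 − 11.3103)²/11.3103 = 0.1518
  (19 − 22.0690)²/22.0690 = 0.4268
  (27 − 22.6207)²/22.6207 = 0.8478
χ² = 0.0070 + 0.1509 + 0.1054 + 0.0584 + 0.6919 + 0.9850 + 0.1518 + 0.4268 + 0.8478 = 3.425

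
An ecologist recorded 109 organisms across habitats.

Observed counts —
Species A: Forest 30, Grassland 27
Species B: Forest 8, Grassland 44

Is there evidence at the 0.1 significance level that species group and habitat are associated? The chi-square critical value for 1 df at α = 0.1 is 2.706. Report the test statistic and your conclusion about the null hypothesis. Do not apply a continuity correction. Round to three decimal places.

16.613; reject H₀

Row totals: 57, 52. Column totals: 38, 71. Grand total N = 109.
Expected counts (row total × column total / N):
  Species A, Forest: 57×38/109 = 19.8716
  Species A, Grassland: 57×71/109 = 37.1284
  Species B, Forest: 52×38/109 = 18.1284
  Species B, Grassland: 52×71/109 = 33.8716
Contributions (O − E)²/E:
  (30 − 19.8716)²/19.8716 = 5.1624
  (27 − 37.1284)²/37.1284 = 2.7630
  (8 − 18.1284)²/18.1284 = 5.6588
  (44 − 33.8716)²/33.8716 = 3.0286
χ² = 5.1624 + 2.7630 + 5.6588 + 3.0286 = 16.613
df = (2−1)(2−1) = 1. Since 16.613 > 2.706, reject the null hypothesis of independence at α = 0.1.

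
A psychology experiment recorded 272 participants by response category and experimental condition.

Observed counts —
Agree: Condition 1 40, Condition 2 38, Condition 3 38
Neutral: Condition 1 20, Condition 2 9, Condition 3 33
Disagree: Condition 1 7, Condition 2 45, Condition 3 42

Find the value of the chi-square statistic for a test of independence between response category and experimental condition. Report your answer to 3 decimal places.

34.075

Row totals: 116, 62, 94. Column totals: 67, 92, 113. Grand total N = 272.
Expected counts (row total × column total / N):
  Agree, Condition 1: 116×67/272 = 28.5735
  Agree, Condition 2: 116×92/272 = 39.2353
  Agree, Condition 3: 116×113/272 = 48.1912
  Neutral, Condition 1: 62×67/272 = 15.2721
  Neutral, Condition 2: 62×92/272 = 20.9706
  Neutral, Condition 3: 62×113/272 = 25.7574
  Disagree, Condition 1: 94×67/272 = 23.1544
  Disagree, Condition 2: 94×92/272 = 31.7941
  Disagree, Condition 3: 94×113/272 = 39.0515
Contributions (O − E)²/E:
  (40 − 28.5735)²/28.5735 = 4.5694
  (38 − 39.2353)²/39.2353 = 0.0389
  (38 − 48.1912)²/48.1912 = 2.1552
  (20 − 15.2721)²/15.2721 = 1.4637
  (9 − 20.9706)²/20.9706 = 6.8332
  (33 − 25.7574)²/25.7574 = 2.0365
  (7 − 23.1544)²/23.1544 = 11.2706
  (45 − 31.7941)²/31.7941 = 5.4852
  (42 − 39.0515)²/39.0515 = 0.2226
χ² = 4.5694 + 0.0389 + 2.1552 + 1.4637 + 6.8332 + 2.0365 + 11.2706 + 5.4852 + 0.2226 = 34.075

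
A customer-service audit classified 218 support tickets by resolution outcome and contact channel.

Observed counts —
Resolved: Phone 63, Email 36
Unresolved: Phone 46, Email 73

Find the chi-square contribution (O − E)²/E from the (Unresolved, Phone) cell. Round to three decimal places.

3.063

Row total (Unresolved) = 119; column total (Phone) = 109; N = 218.
Expected count E = 119 × 109 / 218 = 59.5000.
Contribution = (O − E)²/E = (46 − 59.5000)² / 59.5000 = 3.063.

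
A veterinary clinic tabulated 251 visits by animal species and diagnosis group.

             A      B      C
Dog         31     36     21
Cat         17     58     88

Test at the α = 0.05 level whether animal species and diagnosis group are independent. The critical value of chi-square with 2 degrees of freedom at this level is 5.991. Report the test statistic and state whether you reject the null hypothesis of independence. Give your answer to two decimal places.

Row totals: 88, 163. Column totals: 48, 94, 109. Grand total N = 251.
Expected counts (row total × column total / N):
  Dog, A: 88×48/251 = 16.8287
  Dog, B: 88×94/251 = 32.9562
  Dog, C: 88×109/251 = 38.2151
  Cat, A: 163×48/251 = 31.1713
  Cat, B: 163×94/251 = 61.0438
  Cat, C: 163×109/251 = 70.7849
Contributions (O − E)²/E:
  (31 − 16.8287)²/16.8287 = 11.9335
  (36 − 32.9562)²/32.9562 = 0.2811
  (21 − 38.2151)²/38.2151 = 7.7550
  (17 − 31.1713)²/31.1713 = 6.4426
  (58 − 61.0438)²/61.0438 = 0.1518
  (88 − 70.7849)²/70.7849 = 4.1868
χ² = 11.9335 + 0.2811 + 7.7550 + 6.4426 + 0.1518 + 4.1868 = 30.75
df = (2−1)(3−1) = 2. Since 30.75 > 5.991, reject the null hypothesis of independence at α = 0.05.

30.75; reject H₀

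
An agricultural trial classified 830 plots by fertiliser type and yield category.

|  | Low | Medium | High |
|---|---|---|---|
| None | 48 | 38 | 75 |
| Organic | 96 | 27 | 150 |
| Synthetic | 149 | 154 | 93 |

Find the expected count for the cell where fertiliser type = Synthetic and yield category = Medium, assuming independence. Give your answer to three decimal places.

104.487

Row total (Synthetic) = 396; column total (Medium) = 219; grand total N = 830.
Expected count = (row total × column total) / N = 396 × 219 / 830 = 104.487.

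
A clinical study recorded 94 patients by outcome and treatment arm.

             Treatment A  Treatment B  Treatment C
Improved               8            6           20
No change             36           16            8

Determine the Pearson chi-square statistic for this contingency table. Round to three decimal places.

Row totals: 34, 60. Column totals: 44, 22, 28. Grand total N = 94.
Expected counts (row total × column total / N):
  Improved, Treatment A: 34×44/94 = 15.91489
  Improved, Treatment B: 34×22/94 = 7.95745
  Improved, Treatment C: 34×28/94 = 10.12766
  No change, Treatment A: 60×44/94 = 28.08511
  No change, Treatment B: 60×22/94 = 14.04255
  No change, Treatment C: 60×28/94 = 17.87234
Contributions (O − E)²/E:
  (8 − 15.91489)²/15.91489 = 3.9363
  (6 − 7.95745)²/7.95745 = 0.4815
  (20 − 10.12766)²/10.12766 = 9.6235
  (36 − 28.08511)²/28.08511 = 2.2306
  (16 − 14.04255)²/14.04255 = 0.2729
  (8 − 17.87234)²/17.87234 = 5.4533
χ² = 3.9363 + 0.4815 + 9.6235 + 2.2306 + 0.2729 + 5.4533 = 21.998

21.998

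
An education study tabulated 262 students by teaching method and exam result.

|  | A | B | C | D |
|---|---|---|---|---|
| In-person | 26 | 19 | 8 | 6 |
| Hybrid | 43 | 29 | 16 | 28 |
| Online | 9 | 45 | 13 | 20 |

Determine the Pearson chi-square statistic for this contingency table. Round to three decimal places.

Row totals: 59, 116, 87. Column totals: 78, 93, 37, 54. Grand total N = 262.
Expected counts (row total × column total / N):
  In-person, A: 59×78/262 = 17.5649
  In-person, B: 59×93/262 = 20.9427
  In-person, C: 59×37/262 = 8.3321
  In-person, D: 59×54/262 = 12.1603
  Hybrid, A: 116×78/262 = 34.5344
  Hybrid, B: 116×93/262 = 41.1756
  Hybrid, C: 116×37/262 = 16.3817
  Hybrid, D: 116×54/262 = 23.9084
  Online, A: 87×78/262 = 25.9008
  Online, B: 87×93/262 = 30.8817
  Online, C: 87×37/262 = 12.2863
  Online, D: 87×54/262 = 17.9313
Contributions (O − E)²/E:
  (26 − 17.5649)²/17.5649 = 4.0507
  (19 − 20.9427)²/20.9427 = 0.1802
  (8 − 8.3321)²/8.3321 = 0.0132
  (6 − 12.1603)²/12.1603 = 3.1208
  (43 − 34.5344)²/34.5344 = 2.0752
  (29 − 41.1756)²/41.1756 = 3.6003
  (16 − 16.3817)²/16.3817 = 0.0089
  (28 − 23.9084)²/23.9084 = 0.7002
  (9 − 25.9008)²/25.9008 = 11.0281
  (45 − 30.8817)²/30.8817 = 6.4545
  (13 − 12.2863)²/12.2863 = 0.0415
  (20 − 17.9313)²/17.9313 = 0.2387
χ² = 4.0507 + 0.1802 + 0.0132 + 3.1208 + 2.0752 + 3.6003 + 0.0089 + 0.7002 + 11.0281 + 6.4545 + 0.0415 + 0.2387 = 31.512

31.512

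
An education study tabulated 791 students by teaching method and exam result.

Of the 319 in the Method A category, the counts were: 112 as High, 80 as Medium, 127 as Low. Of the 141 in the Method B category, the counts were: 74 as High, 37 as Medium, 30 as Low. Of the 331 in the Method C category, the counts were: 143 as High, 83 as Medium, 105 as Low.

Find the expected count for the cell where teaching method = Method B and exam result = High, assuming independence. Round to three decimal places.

58.646

Row total (Method B) = 141; column total (High) = 329; grand total N = 791.
Expected count = (row total × column total) / N = 141 × 329 / 791 = 58.646.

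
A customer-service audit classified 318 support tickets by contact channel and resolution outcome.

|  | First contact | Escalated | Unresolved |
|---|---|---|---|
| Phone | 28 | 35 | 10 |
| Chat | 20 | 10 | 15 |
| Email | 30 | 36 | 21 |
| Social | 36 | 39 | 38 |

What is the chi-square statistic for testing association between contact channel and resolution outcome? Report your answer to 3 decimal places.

Row totals: 73, 45, 87, 113. Column totals: 114, 120, 84. Grand total N = 318.
Expected counts (row total × column total / N):
  Phone, First contact: 73×114/318 = 26.1698
  Phone, Escalated: 73×120/318 = 27.5472
  Phone, Unresolved: 73×84/318 = 19.2830
  Chat, First contact: 45×114/318 = 16.1321
  Chat, Escalated: 45×120/318 = 16.9811
  Chat, Unresolved: 45×84/318 = 11.8868
  Email, First contact: 87×114/318 = 31.1887
  Email, Escalated: 87×120/318 = 32.8302
  Email, Unresolved: 87×84/318 = 22.9811
  Social, First contact: 113×114/318 = 40.5094
  Social, Escalated: 113×120/318 = 42.6415
  Social, Unresolved: 113×84/318 = 29.8491
Contributions (O − E)²/E:
  (28 − 26.1698)²/26.1698 = 0.1280
  (35 − 27.5472)²/27.5472 = 2.0163
  (10 − 19.2830)²/19.2830 = 4.4689
  (20 − 16.1321)²/16.1321 = 0.9274
  (10 − 16.9811)²/16.9811 = 2.8700
  (15 − 11.8868)²/11.8868 = 0.8154
  (30 − 31.1887)²/31.1887 = 0.0453
  (36 − 32.8302)²/32.8302 = 0.3060
  (21 − 22.9811)²/22.9811 = 0.1708
  (36 − 40.5094)²/40.5094 = 0.5020
  (39 − 42.6415)²/42.6415 = 0.3110
  (38 − 29.8491)²/29.8491 = 2.2258
χ² = 0.1280 + 2.0163 + 4.4689 + 0.9274 + 2.8700 + 0.8154 + 0.0453 + 0.3060 + 0.1708 + 0.5020 + 0.3110 + 2.2258 = 14.787

14.787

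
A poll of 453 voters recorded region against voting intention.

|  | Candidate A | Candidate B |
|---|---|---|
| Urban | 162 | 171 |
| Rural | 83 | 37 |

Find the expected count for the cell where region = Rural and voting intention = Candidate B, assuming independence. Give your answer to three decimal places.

55.099

Row total (Rural) = 120; column total (Candidate B) = 208; grand total N = 453.
Expected count = (row total × column total) / N = 120 × 208 / 453 = 55.099.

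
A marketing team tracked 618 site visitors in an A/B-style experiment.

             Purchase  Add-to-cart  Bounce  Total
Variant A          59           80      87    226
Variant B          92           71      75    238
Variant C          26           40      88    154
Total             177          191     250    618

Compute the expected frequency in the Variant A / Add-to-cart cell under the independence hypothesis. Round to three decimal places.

Row total (Variant A) = 226; column total (Add-to-cart) = 191; grand total N = 618.
Expected count = (row total × column total) / N = 226 × 191 / 618 = 69.848.

69.848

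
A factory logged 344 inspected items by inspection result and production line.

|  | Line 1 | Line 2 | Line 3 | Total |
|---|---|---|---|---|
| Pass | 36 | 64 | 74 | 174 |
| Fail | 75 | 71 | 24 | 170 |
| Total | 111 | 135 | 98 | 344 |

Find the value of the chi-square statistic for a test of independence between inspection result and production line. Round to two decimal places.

Grand total N = 344.
Expected counts (row total × column total / N):
  Pass, Line 1: 174×111/344 = 56.145
  Pass, Line 2: 174×135/344 = 68.285
  Pass, Line 3: 174×98/344 = 49.570
  Fail, Line 1: 170×111/344 = 54.855
  Fail, Line 2: 170×135/344 = 66.715
  Fail, Line 3: 170×98/344 = 48.430
Contributions (O − E)²/E:
  (36 − 56.145)²/56.145 = 7.2281
  (64 − 68.285)²/68.285 = 0.2689
  (74 − 49.570)²/49.570 = 12.0400
  (75 − 54.855)²/54.855 = 7.3981
  (71 − 66.715)²/66.715 = 0.2752
  (24 − 48.430)²/48.430 = 12.3235
χ² = 7.2281 + 0.2689 + 12.0400 + 7.3981 + 0.2752 + 12.3235 = 39.53

39.53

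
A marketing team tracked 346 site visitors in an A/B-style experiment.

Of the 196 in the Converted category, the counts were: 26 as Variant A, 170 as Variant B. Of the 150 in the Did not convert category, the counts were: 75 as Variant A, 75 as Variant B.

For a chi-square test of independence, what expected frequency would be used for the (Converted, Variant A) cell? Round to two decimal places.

Row total (Converted) = 196; column total (Variant A) = 101; grand total N = 346.
Expected count = (row total × column total) / N = 196 × 101 / 346 = 57.21.

57.21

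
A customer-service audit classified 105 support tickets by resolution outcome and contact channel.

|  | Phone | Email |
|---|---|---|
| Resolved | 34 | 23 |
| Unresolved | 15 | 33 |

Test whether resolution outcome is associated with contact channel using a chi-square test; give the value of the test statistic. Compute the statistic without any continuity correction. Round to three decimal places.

Row totals: 57, 48. Column totals: 49, 56. Grand total N = 105.
Expected counts (row total × column total / N):
  Resolved, Phone: 57×49/105 = 26.6000
  Resolved, Email: 57×56/105 = 30.4000
  Unresolved, Phone: 48×49/105 = 22.4000
  Unresolved, Email: 48×56/105 = 25.6000
Contributions (O − E)²/E:
  (34 − 26.6000)²/26.6000 = 2.0586
  (23 − 30.4000)²/30.4000 = 1.8013
  (15 − 22.4000)²/22.4000 = 2.4446
  (33 − 25.6000)²/25.6000 = 2.1391
χ² = 2.0586 + 1.8013 + 2.4446 + 2.1391 = 8.444

8.444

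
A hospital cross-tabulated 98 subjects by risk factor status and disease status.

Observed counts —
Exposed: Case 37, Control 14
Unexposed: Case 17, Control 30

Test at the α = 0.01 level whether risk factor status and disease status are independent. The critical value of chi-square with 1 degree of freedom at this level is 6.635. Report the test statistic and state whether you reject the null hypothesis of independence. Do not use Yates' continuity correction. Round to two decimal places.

13.08; reject H₀

Row totals: 51, 47. Column totals: 54, 44. Grand total N = 98.
Expected counts (row total × column total / N):
  Exposed, Case: 51×54/98 = 28.102
  Exposed, Control: 51×44/98 = 22.898
  Unexposed, Case: 47×54/98 = 25.898
  Unexposed, Control: 47×44/98 = 21.102
Contributions (O − E)²/E:
  (37 − 28.102)²/28.102 = 2.8174
  (14 − 22.898)²/22.898 = 3.4577
  (17 − 25.898)²/25.898 = 3.0572
  (30 − 21.102)²/21.102 = 3.7520
χ² = 2.8174 + 3.4577 + 3.0572 + 3.7520 = 13.08
df = (2−1)(2−1) = 1. Since 13.08 > 6.635, reject the null hypothesis of independence at α = 0.01.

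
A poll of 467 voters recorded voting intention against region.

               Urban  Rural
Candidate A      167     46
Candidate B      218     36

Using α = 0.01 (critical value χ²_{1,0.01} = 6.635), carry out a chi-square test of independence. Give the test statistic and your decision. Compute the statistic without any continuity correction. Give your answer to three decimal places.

Row totals: 213, 254. Column totals: 385, 82. Grand total N = 467.
Expected counts (row total × column total / N):
  Candidate A, Urban: 213×385/467 = 175.5996
  Candidate A, Rural: 213×82/467 = 37.4004
  Candidate B, Urban: 254×385/467 = 209.4004
  Candidate B, Rural: 254×82/467 = 44.5996
Contributions (O − E)²/E:
  (167 − 175.5996)²/175.5996 = 0.4211
  (46 − 37.4004)²/37.4004 = 1.9773
  (218 − 209.4004)²/209.4004 = 0.3532
  (36 − 44.5996)²/44.5996 = 1.6582
χ² = 0.4211 + 1.9773 + 0.3532 + 1.6582 = 4.410
df = (2−1)(2−1) = 1. Since 4.410 < 6.635, fail to reject the null hypothesis of independence at α = 0.01.

4.410; fail to reject H₀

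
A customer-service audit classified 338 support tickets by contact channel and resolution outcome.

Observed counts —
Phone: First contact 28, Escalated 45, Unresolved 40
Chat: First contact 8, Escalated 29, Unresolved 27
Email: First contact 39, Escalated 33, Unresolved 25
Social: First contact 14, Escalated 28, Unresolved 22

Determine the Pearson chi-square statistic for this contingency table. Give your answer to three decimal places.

Row totals: 113, 64, 97, 64. Column totals: 89, 135, 114. Grand total N = 338.
Expected counts (row total × column total / N):
  Phone, First contact: 113×89/338 = 29.7544
  Phone, Escalated: 113×135/338 = 45.1331
  Phone, Unresolved: 113×114/338 = 38.1124
  Chat, First contact: 64×89/338 = 16.8521
  Chat, Escalated: 64×135/338 = 25.5621
  Chat, Unresolved: 64×114/338 = 21.5858
  Email, First contact: 97×89/338 = 25.5414
  Email, Escalated: 97×135/338 = 38.7426
  Email, Unresolved: 97×114/338 = 32.7160
  Social, First contact: 64×89/338 = 16.8521
  Social, Escalated: 64×135/338 = 25.5621
  Social, Unresolved: 64×114/338 = 21.5858
Contributions (O − E)²/E:
  (28 − 29.7544)²/29.7544 = 0.1034
  (45 − 45.1331)²/45.1331 = 0.0004
  (40 − 38.1124)²/38.1124 = 0.0935
  (8 − 16.8521)²/16.8521 = 4.6498
  (29 − 25.5621)²/25.5621 = 0.4624
  (27 − 21.5858)²/21.5858 = 1.3580
  (39 − 25.5414)²/25.5414 = 7.0918
  (33 − 38.7426)²/38.7426 = 0.8512
  (25 − 32.7160)²/32.7160 = 1.8198
  (14 − 16.8521)²/16.8521 = 0.4827
  (28 − 25.5621)²/25.5621 = 0.2325
  (22 − 21.5858)²/21.5858 = 0.0079
χ² = 0.1034 + 0.0004 + 0.0935 + 4.6498 + 0.4624 + 1.3580 + 7.0918 + 0.8512 + 1.8198 + 0.4827 + 0.2325 + 0.0079 = 17.153

17.153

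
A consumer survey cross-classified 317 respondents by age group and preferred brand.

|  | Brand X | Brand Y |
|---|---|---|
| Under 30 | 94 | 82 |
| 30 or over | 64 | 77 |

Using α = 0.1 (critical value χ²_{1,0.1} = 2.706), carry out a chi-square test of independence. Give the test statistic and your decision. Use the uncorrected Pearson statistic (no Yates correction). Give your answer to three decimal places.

2.014; fail to reject H₀

Row totals: 176, 141. Column totals: 158, 159. Grand total N = 317.
Expected counts (row total × column total / N):
  Under 30, Brand X: 176×158/317 = 87.7224
  Under 30, Brand Y: 176×159/317 = 88.2776
  30 or over, Brand X: 141×158/317 = 70.2776
  30 or over, Brand Y: 141×159/317 = 70.7224
Contributions (O − E)²/E:
  (94 − 87.7224)²/87.7224 = 0.4492
  (82 − 88.2776)²/88.2776 = 0.4464
  (64 − 70.2776)²/70.2776 = 0.5608
  (77 − 70.7224)²/70.7224 = 0.5572
χ² = 0.4492 + 0.4464 + 0.5608 + 0.5572 = 2.014
df = (2−1)(2−1) = 1. Since 2.014 < 2.706, fail to reject the null hypothesis of independence at α = 0.1.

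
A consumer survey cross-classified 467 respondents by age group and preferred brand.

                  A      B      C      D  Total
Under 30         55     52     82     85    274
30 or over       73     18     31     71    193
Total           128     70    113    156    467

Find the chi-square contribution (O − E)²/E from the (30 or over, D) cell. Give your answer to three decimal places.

Row total (30 or over) = 193; column total (D) = 156; N = 467.
Expected count E = 193 × 156 / 467 = 64.4711.
Contribution = (O − E)²/E = (71 − 64.4711)² / 64.4711 = 0.661.

0.661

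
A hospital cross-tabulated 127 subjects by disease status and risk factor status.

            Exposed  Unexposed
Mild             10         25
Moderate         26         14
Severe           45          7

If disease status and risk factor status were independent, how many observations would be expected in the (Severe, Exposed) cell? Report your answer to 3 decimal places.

Row total (Severe) = 52; column total (Exposed) = 81; grand total N = 127.
Expected count = (row total × column total) / N = 52 × 81 / 127 = 33.165.

33.165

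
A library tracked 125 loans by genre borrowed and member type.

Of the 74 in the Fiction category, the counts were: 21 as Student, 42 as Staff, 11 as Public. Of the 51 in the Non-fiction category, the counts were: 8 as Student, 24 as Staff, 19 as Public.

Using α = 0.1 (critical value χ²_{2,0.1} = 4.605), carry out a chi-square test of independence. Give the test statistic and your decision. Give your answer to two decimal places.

Row totals: 74, 51. Column totals: 29, 66, 30. Grand total N = 125.
Expected counts (row total × column total / N):
  Fiction, Student: 74×29/125 = 17.168
  Fiction, Staff: 74×66/125 = 39.072
  Fiction, Public: 74×30/125 = 17.760
  Non-fiction, Student: 51×29/125 = 11.832
  Non-fiction, Staff: 51×66/125 = 26.928
  Non-fiction, Public: 51×30/125 = 12.240
Contributions (O − E)²/E:
  (21 − 17.168)²/17.168 = 0.8553
  (42 − 39.072)²/39.072 = 0.2194
  (11 − 17.760)²/17.760 = 2.5731
  (8 − 11.832)²/11.832 = 1.2411
  (24 − 26.928)²/26.928 = 0.3184
  (19 − 12.240)²/12.240 = 3.7335
χ² = 0.8553 + 0.2194 + 2.5731 + 1.2411 + 0.3184 + 3.7335 = 8.94
df = (2−1)(3−1) = 2. Since 8.94 > 4.605, reject the null hypothesis of independence at α = 0.1.

8.94; reject H₀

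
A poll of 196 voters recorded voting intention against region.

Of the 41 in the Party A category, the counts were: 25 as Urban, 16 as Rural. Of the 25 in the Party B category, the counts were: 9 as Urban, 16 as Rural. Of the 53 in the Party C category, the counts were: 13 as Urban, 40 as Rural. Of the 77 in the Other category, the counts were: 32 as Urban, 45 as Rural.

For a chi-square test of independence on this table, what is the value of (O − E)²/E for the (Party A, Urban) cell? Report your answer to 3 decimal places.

Row total (Party A) = 41; column total (Urban) = 79; N = 196.
Expected count E = 41 × 79 / 196 = 16.5255.
Contribution = (O − E)²/E = (25 − 16.5255)² / 16.5255 = 4.346.

4.346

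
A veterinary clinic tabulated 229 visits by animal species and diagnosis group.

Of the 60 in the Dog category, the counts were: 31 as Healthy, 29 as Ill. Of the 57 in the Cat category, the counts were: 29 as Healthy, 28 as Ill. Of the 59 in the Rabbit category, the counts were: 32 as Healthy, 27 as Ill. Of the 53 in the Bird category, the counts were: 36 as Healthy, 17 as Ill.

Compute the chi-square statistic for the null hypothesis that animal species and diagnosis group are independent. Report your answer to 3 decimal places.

Row totals: 60, 57, 59, 53. Column totals: 128, 101. Grand total N = 229.
Expected counts (row total × column total / N):
  Dog, Healthy: 60×128/229 = 33.5371
  Dog, Ill: 60×101/229 = 26.4629
  Cat, Healthy: 57×128/229 = 31.8603
  Cat, Ill: 57×101/229 = 25.1397
  Rabbit, Healthy: 59×128/229 = 32.9782
  Rabbit, Ill: 59×101/229 = 26.0218
  Bird, Healthy: 53×128/229 = 29.6245
  Bird, Ill: 53×101/229 = 23.3755
Contributions (O − E)²/E:
  (31 − 33.5371)²/33.5371 = 0.1919
  (29 − 26.4629)²/26.4629 = 0.2432
  (29 − 31.8603)²/31.8603 = 0.2568
  (28 − 25.1397)²/25.1397 = 0.3254
  (32 − 32.9782)²/32.9782 = 0.0290
  (27 − 26.0218)²/26.0218 = 0.0368
  (36 − 29.6245)²/29.6245 = 1.3721
  (17 − 23.3755)²/23.3755 = 1.7389
χ² = 0.1919 + 0.2432 + 0.2568 + 0.3254 + 0.0290 + 0.0368 + 1.3721 + 1.7389 = 4.194

4.194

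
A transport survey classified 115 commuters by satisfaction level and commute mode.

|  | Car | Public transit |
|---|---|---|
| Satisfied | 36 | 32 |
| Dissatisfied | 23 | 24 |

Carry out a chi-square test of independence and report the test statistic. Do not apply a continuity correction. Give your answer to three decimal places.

0.178

Row totals: 68, 47. Column totals: 59, 56. Grand total N = 115.
Expected counts (row total × column total / N):
  Satisfied, Car: 68×59/115 = 34.8870
  Satisfied, Public transit: 68×56/115 = 33.1130
  Dissatisfied, Car: 47×59/115 = 24.1130
  Dissatisfied, Public transit: 47×56/115 = 22.8870
Contributions (O − E)²/E:
  (36 − 34.8870)²/34.8870 = 0.0355
  (32 − 33.1130)²/33.1130 = 0.0374
  (23 − 24.1130)²/24.1130 = 0.0514
  (24 − 22.8870)²/22.8870 = 0.0541
χ² = 0.0355 + 0.0374 + 0.0514 + 0.0541 = 0.178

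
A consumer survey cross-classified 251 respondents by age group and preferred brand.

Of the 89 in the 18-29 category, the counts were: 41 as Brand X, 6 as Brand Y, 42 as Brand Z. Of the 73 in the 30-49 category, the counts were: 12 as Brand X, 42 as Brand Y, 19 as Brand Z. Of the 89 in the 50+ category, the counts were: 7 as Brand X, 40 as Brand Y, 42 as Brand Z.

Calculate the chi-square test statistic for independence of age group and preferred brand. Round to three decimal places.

68.573

Row totals: 89, 73, 89. Column totals: 60, 88, 103. Grand total N = 251.
Expected counts (row total × column total / N):
  18-29, Brand X: 89×60/251 = 21.2749
  18-29, Brand Y: 89×88/251 = 31.2032
  18-29, Brand Z: 89×103/251 = 36.5219
  30-49, Brand X: 73×60/251 = 17.4502
  30-49, Brand Y: 73×88/251 = 25.5936
  30-49, Brand Z: 73×103/251 = 29.9562
  50+, Brand X: 89×60/251 = 21.2749
  50+, Brand Y: 89×88/251 = 31.2032
  50+, Brand Z: 89×103/251 = 36.5219
Contributions (O − E)²/E:
  (41 − 21.2749)²/21.2749 = 18.2882
  (6 − 31.2032)²/31.2032 = 20.3569
  (42 − 36.5219)²/36.5219 = 0.8217
  (12 − 17.4502)²/17.4502 = 1.7023
  (42 − 25.5936)²/25.5936 = 10.5171
  (19 − 29.9562)²/29.9562 = 4.0071
  (7 − 21.2749)²/21.2749 = 9.5781
  (40 − 31.2032)²/31.2032 = 2.4800
  (42 − 36.5219)²/36.5219 = 0.8217
χ² = 18.2882 + 20.3569 + 0.8217 + 1.7023 + 10.5171 + 4.0071 + 9.5781 + 2.4800 + 0.8217 = 68.573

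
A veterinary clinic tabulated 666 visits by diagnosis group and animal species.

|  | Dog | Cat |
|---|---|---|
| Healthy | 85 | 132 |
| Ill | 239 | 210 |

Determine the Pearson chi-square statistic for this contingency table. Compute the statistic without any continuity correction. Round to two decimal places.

11.57

Row totals: 217, 449. Column totals: 324, 342. Grand total N = 666.
Expected counts (row total × column total / N):
  Healthy, Dog: 217×324/666 = 105.5676
  Healthy, Cat: 217×342/666 = 111.4324
  Ill, Dog: 449×324/666 = 218.4324
  Ill, Cat: 449×342/666 = 230.5676
Contributions (O − E)²/E:
  (85 − 105.5676)²/105.5676 = 4.0072
  (132 − 111.4324)²/111.4324 = 3.7963
  (239 − 218.4324)²/218.4324 = 1.9366
  (210 − 230.5676)²/230.5676 = 1.8347
χ² = 4.0072 + 3.7963 + 1.9366 + 1.8347 = 11.57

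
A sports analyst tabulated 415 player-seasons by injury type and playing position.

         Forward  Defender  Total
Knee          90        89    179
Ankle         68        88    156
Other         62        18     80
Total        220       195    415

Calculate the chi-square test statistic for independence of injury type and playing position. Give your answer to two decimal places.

Grand total N = 415.
Expected counts (row total × column total / N):
  Knee, Forward: 179×220/415 = 94.892
  Knee, Defender: 179×195/415 = 84.108
  Ankle, Forward: 156×220/415 = 82.699
  Ankle, Defender: 156×195/415 = 73.301
  Other, Forward: 80×220/415 = 42.410
  Other, Defender: 80×195/415 = 37.590
Contributions (O − E)²/E:
  (90 − 94.892)²/94.892 = 0.2522
  (89 − 84.108)²/84.108 = 0.2845
  (68 − 82.699)²/82.699 = 2.6126
  (88 − 73.301)²/73.301 = 2.9476
  (62 − 42.410)²/42.410 = 9.0490
  (18 − 37.590)²/37.590 = 10.2093
χ² = 0.2522 + 0.2845 + 2.6126 + 2.9476 + 9.0490 + 10.2093 = 25.36

25.36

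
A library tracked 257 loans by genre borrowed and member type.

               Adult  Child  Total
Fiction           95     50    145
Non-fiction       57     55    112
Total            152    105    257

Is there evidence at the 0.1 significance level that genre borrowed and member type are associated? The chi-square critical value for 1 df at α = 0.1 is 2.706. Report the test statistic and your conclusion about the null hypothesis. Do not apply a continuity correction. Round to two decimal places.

5.59; reject H₀

Grand total N = 257.
Expected counts (row total × column total / N):
  Fiction, Adult: 145×152/257 = 85.759
  Fiction, Child: 145×105/257 = 59.241
  Non-fiction, Adult: 112×152/257 = 66.241
  Non-fiction, Child: 112×105/257 = 45.759
Contributions (O − E)²/E:
  (95 − 85.759)²/85.759 = 0.9958
  (50 − 59.241)²/59.241 = 1.4415
  (57 − 66.241)²/66.241 = 1.2892
  (55 − 45.759)²/45.759 = 1.8662
χ² = 0.9958 + 1.4415 + 1.2892 + 1.8662 = 5.59
df = (2−1)(2−1) = 1. Since 5.59 > 2.706, reject the null hypothesis of independence at α = 0.1.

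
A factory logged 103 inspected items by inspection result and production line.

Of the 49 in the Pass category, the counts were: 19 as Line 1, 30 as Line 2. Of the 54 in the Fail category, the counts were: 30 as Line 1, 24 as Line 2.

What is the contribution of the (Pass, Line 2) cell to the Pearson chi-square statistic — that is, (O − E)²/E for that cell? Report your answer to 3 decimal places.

Row total (Pass) = 49; column total (Line 2) = 54; N = 103.
Expected count E = 49 × 54 / 103 = 25.6893.
Contribution = (O − E)²/E = (30 − 25.6893)² / 25.6893 = 0.723.

0.723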